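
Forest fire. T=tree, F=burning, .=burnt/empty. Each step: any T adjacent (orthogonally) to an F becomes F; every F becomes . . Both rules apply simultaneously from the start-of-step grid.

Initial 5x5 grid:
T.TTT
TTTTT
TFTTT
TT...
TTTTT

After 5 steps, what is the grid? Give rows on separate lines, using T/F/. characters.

Step 1: 4 trees catch fire, 1 burn out
  T.TTT
  TFTTT
  F.FTT
  TF...
  TTTTT
Step 2: 5 trees catch fire, 4 burn out
  T.TTT
  F.FTT
  ...FT
  F....
  TFTTT
Step 3: 6 trees catch fire, 5 burn out
  F.FTT
  ...FT
  ....F
  .....
  F.FTT
Step 4: 3 trees catch fire, 6 burn out
  ...FT
  ....F
  .....
  .....
  ...FT
Step 5: 2 trees catch fire, 3 burn out
  ....F
  .....
  .....
  .....
  ....F

....F
.....
.....
.....
....F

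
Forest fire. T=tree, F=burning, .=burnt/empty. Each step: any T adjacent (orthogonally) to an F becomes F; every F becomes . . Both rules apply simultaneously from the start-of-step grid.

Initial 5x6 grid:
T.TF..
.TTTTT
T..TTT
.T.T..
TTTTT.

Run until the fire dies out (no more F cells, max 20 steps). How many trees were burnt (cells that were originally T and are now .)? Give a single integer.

Answer: 16

Derivation:
Step 1: +2 fires, +1 burnt (F count now 2)
Step 2: +3 fires, +2 burnt (F count now 3)
Step 3: +4 fires, +3 burnt (F count now 4)
Step 4: +2 fires, +4 burnt (F count now 2)
Step 5: +2 fires, +2 burnt (F count now 2)
Step 6: +1 fires, +2 burnt (F count now 1)
Step 7: +2 fires, +1 burnt (F count now 2)
Step 8: +0 fires, +2 burnt (F count now 0)
Fire out after step 8
Initially T: 18, now '.': 28
Total burnt (originally-T cells now '.'): 16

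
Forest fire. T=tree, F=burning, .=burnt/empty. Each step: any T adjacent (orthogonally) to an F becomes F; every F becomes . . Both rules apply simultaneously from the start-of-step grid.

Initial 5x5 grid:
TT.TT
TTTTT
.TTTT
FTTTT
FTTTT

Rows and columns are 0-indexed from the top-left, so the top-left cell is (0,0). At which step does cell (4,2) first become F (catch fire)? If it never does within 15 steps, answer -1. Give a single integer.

Step 1: cell (4,2)='T' (+2 fires, +2 burnt)
Step 2: cell (4,2)='F' (+3 fires, +2 burnt)
  -> target ignites at step 2
Step 3: cell (4,2)='.' (+4 fires, +3 burnt)
Step 4: cell (4,2)='.' (+6 fires, +4 burnt)
Step 5: cell (4,2)='.' (+3 fires, +6 burnt)
Step 6: cell (4,2)='.' (+2 fires, +3 burnt)
Step 7: cell (4,2)='.' (+1 fires, +2 burnt)
Step 8: cell (4,2)='.' (+0 fires, +1 burnt)
  fire out at step 8

2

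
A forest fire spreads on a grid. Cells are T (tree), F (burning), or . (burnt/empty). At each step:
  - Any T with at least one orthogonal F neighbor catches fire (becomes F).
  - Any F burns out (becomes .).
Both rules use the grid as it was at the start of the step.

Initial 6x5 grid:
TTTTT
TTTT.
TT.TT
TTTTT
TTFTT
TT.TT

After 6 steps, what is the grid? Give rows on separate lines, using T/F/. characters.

Step 1: 3 trees catch fire, 1 burn out
  TTTTT
  TTTT.
  TT.TT
  TTFTT
  TF.FT
  TT.TT
Step 2: 6 trees catch fire, 3 burn out
  TTTTT
  TTTT.
  TT.TT
  TF.FT
  F...F
  TF.FT
Step 3: 6 trees catch fire, 6 burn out
  TTTTT
  TTTT.
  TF.FT
  F...F
  .....
  F...F
Step 4: 4 trees catch fire, 6 burn out
  TTTTT
  TFTF.
  F...F
  .....
  .....
  .....
Step 5: 4 trees catch fire, 4 burn out
  TFTFT
  F.F..
  .....
  .....
  .....
  .....
Step 6: 3 trees catch fire, 4 burn out
  F.F.F
  .....
  .....
  .....
  .....
  .....

F.F.F
.....
.....
.....
.....
.....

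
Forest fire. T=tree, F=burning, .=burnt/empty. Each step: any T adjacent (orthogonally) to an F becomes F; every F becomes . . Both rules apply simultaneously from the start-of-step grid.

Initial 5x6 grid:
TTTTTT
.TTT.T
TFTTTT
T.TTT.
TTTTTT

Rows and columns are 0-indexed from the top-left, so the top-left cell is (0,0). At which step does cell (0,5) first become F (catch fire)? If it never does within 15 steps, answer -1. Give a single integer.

Step 1: cell (0,5)='T' (+3 fires, +1 burnt)
Step 2: cell (0,5)='T' (+5 fires, +3 burnt)
Step 3: cell (0,5)='T' (+7 fires, +5 burnt)
Step 4: cell (0,5)='T' (+5 fires, +7 burnt)
Step 5: cell (0,5)='T' (+3 fires, +5 burnt)
Step 6: cell (0,5)='F' (+2 fires, +3 burnt)
  -> target ignites at step 6
Step 7: cell (0,5)='.' (+0 fires, +2 burnt)
  fire out at step 7

6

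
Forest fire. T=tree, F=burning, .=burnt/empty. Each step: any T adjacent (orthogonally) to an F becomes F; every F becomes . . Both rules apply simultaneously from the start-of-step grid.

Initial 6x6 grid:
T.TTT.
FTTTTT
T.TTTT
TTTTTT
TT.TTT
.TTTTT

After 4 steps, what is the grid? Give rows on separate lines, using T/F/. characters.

Step 1: 3 trees catch fire, 1 burn out
  F.TTT.
  .FTTTT
  F.TTTT
  TTTTTT
  TT.TTT
  .TTTTT
Step 2: 2 trees catch fire, 3 burn out
  ..TTT.
  ..FTTT
  ..TTTT
  FTTTTT
  TT.TTT
  .TTTTT
Step 3: 5 trees catch fire, 2 burn out
  ..FTT.
  ...FTT
  ..FTTT
  .FTTTT
  FT.TTT
  .TTTTT
Step 4: 5 trees catch fire, 5 burn out
  ...FT.
  ....FT
  ...FTT
  ..FTTT
  .F.TTT
  .TTTTT

...FT.
....FT
...FTT
..FTTT
.F.TTT
.TTTTT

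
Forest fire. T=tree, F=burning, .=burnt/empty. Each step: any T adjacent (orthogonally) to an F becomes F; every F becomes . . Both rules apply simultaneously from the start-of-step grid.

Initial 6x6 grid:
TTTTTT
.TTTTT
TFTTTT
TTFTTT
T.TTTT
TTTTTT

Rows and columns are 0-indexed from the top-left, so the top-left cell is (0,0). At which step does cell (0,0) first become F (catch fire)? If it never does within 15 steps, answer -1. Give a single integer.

Step 1: cell (0,0)='T' (+6 fires, +2 burnt)
Step 2: cell (0,0)='T' (+7 fires, +6 burnt)
Step 3: cell (0,0)='F' (+9 fires, +7 burnt)
  -> target ignites at step 3
Step 4: cell (0,0)='.' (+6 fires, +9 burnt)
Step 5: cell (0,0)='.' (+3 fires, +6 burnt)
Step 6: cell (0,0)='.' (+1 fires, +3 burnt)
Step 7: cell (0,0)='.' (+0 fires, +1 burnt)
  fire out at step 7

3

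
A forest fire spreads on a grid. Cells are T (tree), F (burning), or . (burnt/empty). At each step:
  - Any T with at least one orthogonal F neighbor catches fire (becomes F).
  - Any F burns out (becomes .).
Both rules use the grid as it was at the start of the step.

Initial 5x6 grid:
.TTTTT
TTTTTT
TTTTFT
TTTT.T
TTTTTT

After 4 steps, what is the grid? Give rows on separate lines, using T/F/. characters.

Step 1: 3 trees catch fire, 1 burn out
  .TTTTT
  TTTTFT
  TTTF.F
  TTTT.T
  TTTTTT
Step 2: 6 trees catch fire, 3 burn out
  .TTTFT
  TTTF.F
  TTF...
  TTTF.F
  TTTTTT
Step 3: 7 trees catch fire, 6 burn out
  .TTF.F
  TTF...
  TF....
  TTF...
  TTTFTF
Step 4: 6 trees catch fire, 7 burn out
  .TF...
  TF....
  F.....
  TF....
  TTF.F.

.TF...
TF....
F.....
TF....
TTF.F.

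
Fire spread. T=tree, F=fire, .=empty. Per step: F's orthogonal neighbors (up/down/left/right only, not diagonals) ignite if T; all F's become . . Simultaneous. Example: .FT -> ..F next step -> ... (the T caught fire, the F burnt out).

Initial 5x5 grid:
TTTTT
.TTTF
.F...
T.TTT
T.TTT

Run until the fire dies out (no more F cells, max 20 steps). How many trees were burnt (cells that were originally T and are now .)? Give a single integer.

Step 1: +3 fires, +2 burnt (F count now 3)
Step 2: +3 fires, +3 burnt (F count now 3)
Step 3: +2 fires, +3 burnt (F count now 2)
Step 4: +0 fires, +2 burnt (F count now 0)
Fire out after step 4
Initially T: 16, now '.': 17
Total burnt (originally-T cells now '.'): 8

Answer: 8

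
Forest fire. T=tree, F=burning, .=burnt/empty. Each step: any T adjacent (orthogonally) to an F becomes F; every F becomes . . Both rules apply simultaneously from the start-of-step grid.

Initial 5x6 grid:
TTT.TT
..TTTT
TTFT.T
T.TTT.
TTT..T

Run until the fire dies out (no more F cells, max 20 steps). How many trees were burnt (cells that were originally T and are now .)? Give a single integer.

Answer: 20

Derivation:
Step 1: +4 fires, +1 burnt (F count now 4)
Step 2: +5 fires, +4 burnt (F count now 5)
Step 3: +5 fires, +5 burnt (F count now 5)
Step 4: +4 fires, +5 burnt (F count now 4)
Step 5: +2 fires, +4 burnt (F count now 2)
Step 6: +0 fires, +2 burnt (F count now 0)
Fire out after step 6
Initially T: 21, now '.': 29
Total burnt (originally-T cells now '.'): 20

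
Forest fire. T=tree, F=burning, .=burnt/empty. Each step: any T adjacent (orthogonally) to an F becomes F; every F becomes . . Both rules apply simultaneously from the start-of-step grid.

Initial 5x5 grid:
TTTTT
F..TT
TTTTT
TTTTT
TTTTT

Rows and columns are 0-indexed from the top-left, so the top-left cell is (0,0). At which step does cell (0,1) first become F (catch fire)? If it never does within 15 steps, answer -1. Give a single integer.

Step 1: cell (0,1)='T' (+2 fires, +1 burnt)
Step 2: cell (0,1)='F' (+3 fires, +2 burnt)
  -> target ignites at step 2
Step 3: cell (0,1)='.' (+4 fires, +3 burnt)
Step 4: cell (0,1)='.' (+4 fires, +4 burnt)
Step 5: cell (0,1)='.' (+5 fires, +4 burnt)
Step 6: cell (0,1)='.' (+3 fires, +5 burnt)
Step 7: cell (0,1)='.' (+1 fires, +3 burnt)
Step 8: cell (0,1)='.' (+0 fires, +1 burnt)
  fire out at step 8

2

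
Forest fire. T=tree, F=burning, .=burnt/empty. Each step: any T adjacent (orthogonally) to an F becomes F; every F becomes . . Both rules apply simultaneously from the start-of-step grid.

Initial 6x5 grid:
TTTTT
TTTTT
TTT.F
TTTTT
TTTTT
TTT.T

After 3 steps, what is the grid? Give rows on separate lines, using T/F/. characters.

Step 1: 2 trees catch fire, 1 burn out
  TTTTT
  TTTTF
  TTT..
  TTTTF
  TTTTT
  TTT.T
Step 2: 4 trees catch fire, 2 burn out
  TTTTF
  TTTF.
  TTT..
  TTTF.
  TTTTF
  TTT.T
Step 3: 5 trees catch fire, 4 burn out
  TTTF.
  TTF..
  TTT..
  TTF..
  TTTF.
  TTT.F

TTTF.
TTF..
TTT..
TTF..
TTTF.
TTT.F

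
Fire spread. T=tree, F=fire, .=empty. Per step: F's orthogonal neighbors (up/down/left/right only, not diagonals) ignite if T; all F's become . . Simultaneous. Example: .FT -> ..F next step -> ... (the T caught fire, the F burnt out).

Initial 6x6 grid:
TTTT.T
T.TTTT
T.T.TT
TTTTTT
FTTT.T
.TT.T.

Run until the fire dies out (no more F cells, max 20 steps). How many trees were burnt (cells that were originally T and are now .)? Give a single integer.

Answer: 26

Derivation:
Step 1: +2 fires, +1 burnt (F count now 2)
Step 2: +4 fires, +2 burnt (F count now 4)
Step 3: +4 fires, +4 burnt (F count now 4)
Step 4: +3 fires, +4 burnt (F count now 3)
Step 5: +3 fires, +3 burnt (F count now 3)
Step 6: +4 fires, +3 burnt (F count now 4)
Step 7: +4 fires, +4 burnt (F count now 4)
Step 8: +1 fires, +4 burnt (F count now 1)
Step 9: +1 fires, +1 burnt (F count now 1)
Step 10: +0 fires, +1 burnt (F count now 0)
Fire out after step 10
Initially T: 27, now '.': 35
Total burnt (originally-T cells now '.'): 26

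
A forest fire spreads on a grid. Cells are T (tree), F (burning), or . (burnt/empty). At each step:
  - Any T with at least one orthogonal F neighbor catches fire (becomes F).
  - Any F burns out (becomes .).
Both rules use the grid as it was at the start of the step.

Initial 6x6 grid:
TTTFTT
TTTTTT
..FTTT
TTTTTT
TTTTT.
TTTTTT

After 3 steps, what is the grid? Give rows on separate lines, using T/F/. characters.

Step 1: 6 trees catch fire, 2 burn out
  TTF.FT
  TTFFTT
  ...FTT
  TTFTTT
  TTTTT.
  TTTTTT
Step 2: 8 trees catch fire, 6 burn out
  TF...F
  TF..FT
  ....FT
  TF.FTT
  TTFTT.
  TTTTTT
Step 3: 9 trees catch fire, 8 burn out
  F.....
  F....F
  .....F
  F...FT
  TF.FT.
  TTFTTT

F.....
F....F
.....F
F...FT
TF.FT.
TTFTTT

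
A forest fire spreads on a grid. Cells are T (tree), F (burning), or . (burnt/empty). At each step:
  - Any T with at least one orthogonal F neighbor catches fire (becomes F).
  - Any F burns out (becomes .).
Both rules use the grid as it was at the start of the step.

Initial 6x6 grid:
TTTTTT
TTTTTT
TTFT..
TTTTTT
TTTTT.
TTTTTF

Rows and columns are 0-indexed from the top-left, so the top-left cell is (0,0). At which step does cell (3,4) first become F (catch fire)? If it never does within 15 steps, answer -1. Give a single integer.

Step 1: cell (3,4)='T' (+5 fires, +2 burnt)
Step 2: cell (3,4)='T' (+9 fires, +5 burnt)
Step 3: cell (3,4)='F' (+9 fires, +9 burnt)
  -> target ignites at step 3
Step 4: cell (3,4)='.' (+6 fires, +9 burnt)
Step 5: cell (3,4)='.' (+2 fires, +6 burnt)
Step 6: cell (3,4)='.' (+0 fires, +2 burnt)
  fire out at step 6

3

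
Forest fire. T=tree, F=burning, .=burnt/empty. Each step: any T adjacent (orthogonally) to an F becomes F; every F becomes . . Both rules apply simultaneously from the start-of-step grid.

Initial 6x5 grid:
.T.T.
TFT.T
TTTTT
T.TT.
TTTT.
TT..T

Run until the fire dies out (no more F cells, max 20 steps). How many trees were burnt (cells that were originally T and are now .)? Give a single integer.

Step 1: +4 fires, +1 burnt (F count now 4)
Step 2: +2 fires, +4 burnt (F count now 2)
Step 3: +3 fires, +2 burnt (F count now 3)
Step 4: +4 fires, +3 burnt (F count now 4)
Step 5: +4 fires, +4 burnt (F count now 4)
Step 6: +1 fires, +4 burnt (F count now 1)
Step 7: +0 fires, +1 burnt (F count now 0)
Fire out after step 7
Initially T: 20, now '.': 28
Total burnt (originally-T cells now '.'): 18

Answer: 18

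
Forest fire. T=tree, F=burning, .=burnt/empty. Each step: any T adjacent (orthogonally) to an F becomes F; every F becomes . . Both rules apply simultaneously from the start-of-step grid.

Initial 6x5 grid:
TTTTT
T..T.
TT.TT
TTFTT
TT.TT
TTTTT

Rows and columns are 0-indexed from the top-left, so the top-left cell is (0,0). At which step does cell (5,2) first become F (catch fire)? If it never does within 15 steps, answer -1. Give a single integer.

Step 1: cell (5,2)='T' (+2 fires, +1 burnt)
Step 2: cell (5,2)='T' (+6 fires, +2 burnt)
Step 3: cell (5,2)='T' (+7 fires, +6 burnt)
Step 4: cell (5,2)='F' (+5 fires, +7 burnt)
  -> target ignites at step 4
Step 5: cell (5,2)='.' (+3 fires, +5 burnt)
Step 6: cell (5,2)='.' (+1 fires, +3 burnt)
Step 7: cell (5,2)='.' (+0 fires, +1 burnt)
  fire out at step 7

4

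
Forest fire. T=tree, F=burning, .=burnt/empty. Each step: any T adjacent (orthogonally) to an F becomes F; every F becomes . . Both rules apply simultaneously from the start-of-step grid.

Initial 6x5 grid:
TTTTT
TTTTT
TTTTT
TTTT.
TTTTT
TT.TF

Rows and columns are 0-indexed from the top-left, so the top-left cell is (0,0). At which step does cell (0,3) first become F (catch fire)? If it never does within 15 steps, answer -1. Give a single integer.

Step 1: cell (0,3)='T' (+2 fires, +1 burnt)
Step 2: cell (0,3)='T' (+1 fires, +2 burnt)
Step 3: cell (0,3)='T' (+2 fires, +1 burnt)
Step 4: cell (0,3)='T' (+3 fires, +2 burnt)
Step 5: cell (0,3)='T' (+6 fires, +3 burnt)
Step 6: cell (0,3)='F' (+6 fires, +6 burnt)
  -> target ignites at step 6
Step 7: cell (0,3)='.' (+4 fires, +6 burnt)
Step 8: cell (0,3)='.' (+2 fires, +4 burnt)
Step 9: cell (0,3)='.' (+1 fires, +2 burnt)
Step 10: cell (0,3)='.' (+0 fires, +1 burnt)
  fire out at step 10

6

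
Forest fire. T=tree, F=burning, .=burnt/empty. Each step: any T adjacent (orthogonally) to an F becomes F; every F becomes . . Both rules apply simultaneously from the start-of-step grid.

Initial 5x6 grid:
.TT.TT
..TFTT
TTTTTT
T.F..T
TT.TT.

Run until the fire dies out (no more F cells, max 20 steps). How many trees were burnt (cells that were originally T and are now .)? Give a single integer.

Answer: 17

Derivation:
Step 1: +4 fires, +2 burnt (F count now 4)
Step 2: +5 fires, +4 burnt (F count now 5)
Step 3: +4 fires, +5 burnt (F count now 4)
Step 4: +2 fires, +4 burnt (F count now 2)
Step 5: +1 fires, +2 burnt (F count now 1)
Step 6: +1 fires, +1 burnt (F count now 1)
Step 7: +0 fires, +1 burnt (F count now 0)
Fire out after step 7
Initially T: 19, now '.': 28
Total burnt (originally-T cells now '.'): 17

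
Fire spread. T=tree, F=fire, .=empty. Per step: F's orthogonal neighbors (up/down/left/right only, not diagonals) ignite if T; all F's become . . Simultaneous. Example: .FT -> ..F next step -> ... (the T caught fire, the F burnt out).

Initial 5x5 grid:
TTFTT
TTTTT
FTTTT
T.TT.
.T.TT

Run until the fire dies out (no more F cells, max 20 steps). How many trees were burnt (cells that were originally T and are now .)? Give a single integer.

Step 1: +6 fires, +2 burnt (F count now 6)
Step 2: +5 fires, +6 burnt (F count now 5)
Step 3: +3 fires, +5 burnt (F count now 3)
Step 4: +2 fires, +3 burnt (F count now 2)
Step 5: +1 fires, +2 burnt (F count now 1)
Step 6: +1 fires, +1 burnt (F count now 1)
Step 7: +0 fires, +1 burnt (F count now 0)
Fire out after step 7
Initially T: 19, now '.': 24
Total burnt (originally-T cells now '.'): 18

Answer: 18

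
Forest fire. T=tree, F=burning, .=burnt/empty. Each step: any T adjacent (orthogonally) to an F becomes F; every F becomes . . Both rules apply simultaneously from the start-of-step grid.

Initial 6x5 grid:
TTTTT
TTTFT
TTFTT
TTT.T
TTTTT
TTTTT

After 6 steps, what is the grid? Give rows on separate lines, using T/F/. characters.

Step 1: 6 trees catch fire, 2 burn out
  TTTFT
  TTF.F
  TF.FT
  TTF.T
  TTTTT
  TTTTT
Step 2: 7 trees catch fire, 6 burn out
  TTF.F
  TF...
  F...F
  TF..T
  TTFTT
  TTTTT
Step 3: 7 trees catch fire, 7 burn out
  TF...
  F....
  .....
  F...F
  TF.FT
  TTFTT
Step 4: 5 trees catch fire, 7 burn out
  F....
  .....
  .....
  .....
  F...F
  TF.FT
Step 5: 2 trees catch fire, 5 burn out
  .....
  .....
  .....
  .....
  .....
  F...F
Step 6: 0 trees catch fire, 2 burn out
  .....
  .....
  .....
  .....
  .....
  .....

.....
.....
.....
.....
.....
.....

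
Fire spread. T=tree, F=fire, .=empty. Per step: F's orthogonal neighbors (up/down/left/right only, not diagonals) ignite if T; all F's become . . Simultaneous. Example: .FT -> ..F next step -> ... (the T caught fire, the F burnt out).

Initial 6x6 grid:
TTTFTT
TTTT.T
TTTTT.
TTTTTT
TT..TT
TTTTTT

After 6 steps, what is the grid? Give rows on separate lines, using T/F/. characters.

Step 1: 3 trees catch fire, 1 burn out
  TTF.FT
  TTTF.T
  TTTTT.
  TTTTTT
  TT..TT
  TTTTTT
Step 2: 4 trees catch fire, 3 burn out
  TF...F
  TTF..T
  TTTFT.
  TTTTTT
  TT..TT
  TTTTTT
Step 3: 6 trees catch fire, 4 burn out
  F.....
  TF...F
  TTF.F.
  TTTFTT
  TT..TT
  TTTTTT
Step 4: 4 trees catch fire, 6 burn out
  ......
  F.....
  TF....
  TTF.FT
  TT..TT
  TTTTTT
Step 5: 4 trees catch fire, 4 burn out
  ......
  ......
  F.....
  TF...F
  TT..FT
  TTTTTT
Step 6: 4 trees catch fire, 4 burn out
  ......
  ......
  ......
  F.....
  TF...F
  TTTTFT

......
......
......
F.....
TF...F
TTTTFT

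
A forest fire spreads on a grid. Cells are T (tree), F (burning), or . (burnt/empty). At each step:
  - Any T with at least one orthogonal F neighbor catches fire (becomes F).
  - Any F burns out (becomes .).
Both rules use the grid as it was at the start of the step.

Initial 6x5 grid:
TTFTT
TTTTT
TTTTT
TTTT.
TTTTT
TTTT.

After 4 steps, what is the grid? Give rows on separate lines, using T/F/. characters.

Step 1: 3 trees catch fire, 1 burn out
  TF.FT
  TTFTT
  TTTTT
  TTTT.
  TTTTT
  TTTT.
Step 2: 5 trees catch fire, 3 burn out
  F...F
  TF.FT
  TTFTT
  TTTT.
  TTTTT
  TTTT.
Step 3: 5 trees catch fire, 5 burn out
  .....
  F...F
  TF.FT
  TTFT.
  TTTTT
  TTTT.
Step 4: 5 trees catch fire, 5 burn out
  .....
  .....
  F...F
  TF.F.
  TTFTT
  TTTT.

.....
.....
F...F
TF.F.
TTFTT
TTTT.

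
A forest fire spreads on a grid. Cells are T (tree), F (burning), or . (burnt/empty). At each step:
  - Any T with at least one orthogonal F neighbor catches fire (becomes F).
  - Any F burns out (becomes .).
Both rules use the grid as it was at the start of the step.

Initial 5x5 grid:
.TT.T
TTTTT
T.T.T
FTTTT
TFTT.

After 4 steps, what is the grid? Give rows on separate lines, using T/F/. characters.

Step 1: 4 trees catch fire, 2 burn out
  .TT.T
  TTTTT
  F.T.T
  .FTTT
  F.FT.
Step 2: 3 trees catch fire, 4 burn out
  .TT.T
  FTTTT
  ..T.T
  ..FTT
  ...F.
Step 3: 3 trees catch fire, 3 burn out
  .TT.T
  .FTTT
  ..F.T
  ...FT
  .....
Step 4: 3 trees catch fire, 3 burn out
  .FT.T
  ..FTT
  ....T
  ....F
  .....

.FT.T
..FTT
....T
....F
.....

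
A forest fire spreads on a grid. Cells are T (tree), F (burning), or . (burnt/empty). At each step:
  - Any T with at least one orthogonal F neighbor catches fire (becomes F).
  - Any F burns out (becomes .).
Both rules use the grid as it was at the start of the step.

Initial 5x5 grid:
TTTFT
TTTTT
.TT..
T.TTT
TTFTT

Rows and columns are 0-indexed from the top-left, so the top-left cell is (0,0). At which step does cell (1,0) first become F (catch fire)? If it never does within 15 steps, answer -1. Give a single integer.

Step 1: cell (1,0)='T' (+6 fires, +2 burnt)
Step 2: cell (1,0)='T' (+7 fires, +6 burnt)
Step 3: cell (1,0)='T' (+5 fires, +7 burnt)
Step 4: cell (1,0)='F' (+1 fires, +5 burnt)
  -> target ignites at step 4
Step 5: cell (1,0)='.' (+0 fires, +1 burnt)
  fire out at step 5

4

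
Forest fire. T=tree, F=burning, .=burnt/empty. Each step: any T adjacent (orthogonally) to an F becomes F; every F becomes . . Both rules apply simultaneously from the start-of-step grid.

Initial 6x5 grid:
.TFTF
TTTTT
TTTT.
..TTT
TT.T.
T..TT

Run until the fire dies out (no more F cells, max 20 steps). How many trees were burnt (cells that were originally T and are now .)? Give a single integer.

Answer: 17

Derivation:
Step 1: +4 fires, +2 burnt (F count now 4)
Step 2: +3 fires, +4 burnt (F count now 3)
Step 3: +4 fires, +3 burnt (F count now 4)
Step 4: +2 fires, +4 burnt (F count now 2)
Step 5: +2 fires, +2 burnt (F count now 2)
Step 6: +1 fires, +2 burnt (F count now 1)
Step 7: +1 fires, +1 burnt (F count now 1)
Step 8: +0 fires, +1 burnt (F count now 0)
Fire out after step 8
Initially T: 20, now '.': 27
Total burnt (originally-T cells now '.'): 17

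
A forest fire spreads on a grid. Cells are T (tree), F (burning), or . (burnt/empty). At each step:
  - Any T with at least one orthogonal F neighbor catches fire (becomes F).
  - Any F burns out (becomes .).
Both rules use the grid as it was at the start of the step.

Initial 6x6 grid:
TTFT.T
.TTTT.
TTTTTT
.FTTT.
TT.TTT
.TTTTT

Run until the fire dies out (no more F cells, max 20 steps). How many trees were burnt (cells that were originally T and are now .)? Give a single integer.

Answer: 26

Derivation:
Step 1: +6 fires, +2 burnt (F count now 6)
Step 2: +8 fires, +6 burnt (F count now 8)
Step 3: +5 fires, +8 burnt (F count now 5)
Step 4: +3 fires, +5 burnt (F count now 3)
Step 5: +3 fires, +3 burnt (F count now 3)
Step 6: +1 fires, +3 burnt (F count now 1)
Step 7: +0 fires, +1 burnt (F count now 0)
Fire out after step 7
Initially T: 27, now '.': 35
Total burnt (originally-T cells now '.'): 26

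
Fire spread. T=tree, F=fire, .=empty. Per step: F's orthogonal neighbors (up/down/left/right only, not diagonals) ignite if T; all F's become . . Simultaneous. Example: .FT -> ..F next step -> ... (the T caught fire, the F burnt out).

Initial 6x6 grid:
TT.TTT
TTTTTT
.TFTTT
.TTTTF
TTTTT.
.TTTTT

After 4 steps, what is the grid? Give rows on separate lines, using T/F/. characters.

Step 1: 6 trees catch fire, 2 burn out
  TT.TTT
  TTFTTT
  .F.FTF
  .TFTF.
  TTTTT.
  .TTTTT
Step 2: 8 trees catch fire, 6 burn out
  TT.TTT
  TF.FTF
  ....F.
  .F.F..
  TTFTF.
  .TTTTT
Step 3: 9 trees catch fire, 8 burn out
  TF.FTF
  F...F.
  ......
  ......
  TF.F..
  .TFTFT
Step 4: 6 trees catch fire, 9 burn out
  F...F.
  ......
  ......
  ......
  F.....
  .F.F.F

F...F.
......
......
......
F.....
.F.F.F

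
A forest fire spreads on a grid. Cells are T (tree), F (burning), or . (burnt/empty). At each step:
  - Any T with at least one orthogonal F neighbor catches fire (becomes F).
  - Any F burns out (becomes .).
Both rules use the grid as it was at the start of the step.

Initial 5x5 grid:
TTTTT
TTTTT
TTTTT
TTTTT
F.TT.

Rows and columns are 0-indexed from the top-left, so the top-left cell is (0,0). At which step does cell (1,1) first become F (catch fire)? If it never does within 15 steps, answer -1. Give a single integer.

Step 1: cell (1,1)='T' (+1 fires, +1 burnt)
Step 2: cell (1,1)='T' (+2 fires, +1 burnt)
Step 3: cell (1,1)='T' (+3 fires, +2 burnt)
Step 4: cell (1,1)='F' (+5 fires, +3 burnt)
  -> target ignites at step 4
Step 5: cell (1,1)='.' (+5 fires, +5 burnt)
Step 6: cell (1,1)='.' (+3 fires, +5 burnt)
Step 7: cell (1,1)='.' (+2 fires, +3 burnt)
Step 8: cell (1,1)='.' (+1 fires, +2 burnt)
Step 9: cell (1,1)='.' (+0 fires, +1 burnt)
  fire out at step 9

4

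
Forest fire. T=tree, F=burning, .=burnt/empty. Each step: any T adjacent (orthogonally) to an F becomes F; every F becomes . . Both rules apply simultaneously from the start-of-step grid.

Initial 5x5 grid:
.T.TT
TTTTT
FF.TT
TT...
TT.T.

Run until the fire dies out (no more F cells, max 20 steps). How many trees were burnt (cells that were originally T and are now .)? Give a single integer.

Answer: 14

Derivation:
Step 1: +4 fires, +2 burnt (F count now 4)
Step 2: +4 fires, +4 burnt (F count now 4)
Step 3: +1 fires, +4 burnt (F count now 1)
Step 4: +3 fires, +1 burnt (F count now 3)
Step 5: +2 fires, +3 burnt (F count now 2)
Step 6: +0 fires, +2 burnt (F count now 0)
Fire out after step 6
Initially T: 15, now '.': 24
Total burnt (originally-T cells now '.'): 14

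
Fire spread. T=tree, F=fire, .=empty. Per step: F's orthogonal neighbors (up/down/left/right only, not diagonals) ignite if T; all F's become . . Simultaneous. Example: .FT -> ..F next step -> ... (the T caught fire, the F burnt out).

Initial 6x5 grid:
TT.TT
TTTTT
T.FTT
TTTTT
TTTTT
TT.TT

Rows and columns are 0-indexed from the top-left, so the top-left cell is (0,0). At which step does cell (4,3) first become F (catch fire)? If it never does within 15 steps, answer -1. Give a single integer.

Step 1: cell (4,3)='T' (+3 fires, +1 burnt)
Step 2: cell (4,3)='T' (+6 fires, +3 burnt)
Step 3: cell (4,3)='F' (+8 fires, +6 burnt)
  -> target ignites at step 3
Step 4: cell (4,3)='.' (+7 fires, +8 burnt)
Step 5: cell (4,3)='.' (+2 fires, +7 burnt)
Step 6: cell (4,3)='.' (+0 fires, +2 burnt)
  fire out at step 6

3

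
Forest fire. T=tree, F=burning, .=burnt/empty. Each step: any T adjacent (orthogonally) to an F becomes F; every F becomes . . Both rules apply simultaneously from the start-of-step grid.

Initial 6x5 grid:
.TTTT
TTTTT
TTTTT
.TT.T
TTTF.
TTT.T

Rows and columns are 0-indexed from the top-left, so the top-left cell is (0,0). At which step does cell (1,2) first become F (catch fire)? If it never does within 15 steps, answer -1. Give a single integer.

Step 1: cell (1,2)='T' (+1 fires, +1 burnt)
Step 2: cell (1,2)='T' (+3 fires, +1 burnt)
Step 3: cell (1,2)='T' (+4 fires, +3 burnt)
Step 4: cell (1,2)='F' (+4 fires, +4 burnt)
  -> target ignites at step 4
Step 5: cell (1,2)='.' (+5 fires, +4 burnt)
Step 6: cell (1,2)='.' (+5 fires, +5 burnt)
Step 7: cell (1,2)='.' (+1 fires, +5 burnt)
Step 8: cell (1,2)='.' (+0 fires, +1 burnt)
  fire out at step 8

4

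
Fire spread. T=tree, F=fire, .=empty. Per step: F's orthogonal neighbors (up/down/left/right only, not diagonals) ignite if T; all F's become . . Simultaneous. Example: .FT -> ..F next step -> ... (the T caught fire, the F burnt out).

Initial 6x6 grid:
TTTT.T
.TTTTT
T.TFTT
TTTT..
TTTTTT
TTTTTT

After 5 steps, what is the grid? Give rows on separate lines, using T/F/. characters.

Step 1: 4 trees catch fire, 1 burn out
  TTTT.T
  .TTFTT
  T.F.FT
  TTTF..
  TTTTTT
  TTTTTT
Step 2: 6 trees catch fire, 4 burn out
  TTTF.T
  .TF.FT
  T....F
  TTF...
  TTTFTT
  TTTTTT
Step 3: 7 trees catch fire, 6 burn out
  TTF..T
  .F...F
  T.....
  TF....
  TTF.FT
  TTTFTT
Step 4: 7 trees catch fire, 7 burn out
  TF...F
  ......
  T.....
  F.....
  TF...F
  TTF.FT
Step 5: 5 trees catch fire, 7 burn out
  F.....
  ......
  F.....
  ......
  F.....
  TF...F

F.....
......
F.....
......
F.....
TF...F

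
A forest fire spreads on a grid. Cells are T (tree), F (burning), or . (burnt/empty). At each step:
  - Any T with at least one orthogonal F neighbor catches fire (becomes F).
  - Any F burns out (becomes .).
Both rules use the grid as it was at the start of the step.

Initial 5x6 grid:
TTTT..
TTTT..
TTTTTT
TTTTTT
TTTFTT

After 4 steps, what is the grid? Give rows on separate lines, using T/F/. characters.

Step 1: 3 trees catch fire, 1 burn out
  TTTT..
  TTTT..
  TTTTTT
  TTTFTT
  TTF.FT
Step 2: 5 trees catch fire, 3 burn out
  TTTT..
  TTTT..
  TTTFTT
  TTF.FT
  TF...F
Step 3: 6 trees catch fire, 5 burn out
  TTTT..
  TTTF..
  TTF.FT
  TF...F
  F.....
Step 4: 5 trees catch fire, 6 burn out
  TTTF..
  TTF...
  TF...F
  F.....
  ......

TTTF..
TTF...
TF...F
F.....
......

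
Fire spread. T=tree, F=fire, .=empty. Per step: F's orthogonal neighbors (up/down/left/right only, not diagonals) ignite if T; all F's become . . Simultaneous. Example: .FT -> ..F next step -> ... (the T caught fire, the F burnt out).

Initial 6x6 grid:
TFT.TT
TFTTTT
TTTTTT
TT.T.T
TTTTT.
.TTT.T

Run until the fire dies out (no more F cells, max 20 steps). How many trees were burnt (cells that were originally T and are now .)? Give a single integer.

Step 1: +5 fires, +2 burnt (F count now 5)
Step 2: +4 fires, +5 burnt (F count now 4)
Step 3: +4 fires, +4 burnt (F count now 4)
Step 4: +7 fires, +4 burnt (F count now 7)
Step 5: +4 fires, +7 burnt (F count now 4)
Step 6: +3 fires, +4 burnt (F count now 3)
Step 7: +0 fires, +3 burnt (F count now 0)
Fire out after step 7
Initially T: 28, now '.': 35
Total burnt (originally-T cells now '.'): 27

Answer: 27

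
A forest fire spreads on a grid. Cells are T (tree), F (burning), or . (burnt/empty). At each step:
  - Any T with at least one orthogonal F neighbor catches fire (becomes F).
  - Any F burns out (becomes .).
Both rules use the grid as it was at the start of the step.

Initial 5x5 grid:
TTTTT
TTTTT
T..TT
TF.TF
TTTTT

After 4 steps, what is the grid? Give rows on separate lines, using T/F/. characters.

Step 1: 5 trees catch fire, 2 burn out
  TTTTT
  TTTTT
  T..TF
  F..F.
  TFTTF
Step 2: 6 trees catch fire, 5 burn out
  TTTTT
  TTTTF
  F..F.
  .....
  F.FF.
Step 3: 3 trees catch fire, 6 burn out
  TTTTF
  FTTF.
  .....
  .....
  .....
Step 4: 4 trees catch fire, 3 burn out
  FTTF.
  .FF..
  .....
  .....
  .....

FTTF.
.FF..
.....
.....
.....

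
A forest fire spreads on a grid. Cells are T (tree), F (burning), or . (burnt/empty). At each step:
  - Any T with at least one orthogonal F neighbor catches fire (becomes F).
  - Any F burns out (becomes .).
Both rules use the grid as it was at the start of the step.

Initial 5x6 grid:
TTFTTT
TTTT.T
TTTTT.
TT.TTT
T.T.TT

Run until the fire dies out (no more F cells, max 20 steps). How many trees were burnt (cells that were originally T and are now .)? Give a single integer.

Answer: 23

Derivation:
Step 1: +3 fires, +1 burnt (F count now 3)
Step 2: +5 fires, +3 burnt (F count now 5)
Step 3: +4 fires, +5 burnt (F count now 4)
Step 4: +5 fires, +4 burnt (F count now 5)
Step 5: +2 fires, +5 burnt (F count now 2)
Step 6: +3 fires, +2 burnt (F count now 3)
Step 7: +1 fires, +3 burnt (F count now 1)
Step 8: +0 fires, +1 burnt (F count now 0)
Fire out after step 8
Initially T: 24, now '.': 29
Total burnt (originally-T cells now '.'): 23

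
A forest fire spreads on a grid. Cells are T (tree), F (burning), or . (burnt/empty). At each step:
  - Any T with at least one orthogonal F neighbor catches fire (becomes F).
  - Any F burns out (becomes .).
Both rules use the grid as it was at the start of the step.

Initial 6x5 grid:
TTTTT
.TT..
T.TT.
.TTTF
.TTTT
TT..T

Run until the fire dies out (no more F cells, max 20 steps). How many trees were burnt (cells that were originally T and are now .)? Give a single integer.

Answer: 19

Derivation:
Step 1: +2 fires, +1 burnt (F count now 2)
Step 2: +4 fires, +2 burnt (F count now 4)
Step 3: +3 fires, +4 burnt (F count now 3)
Step 4: +2 fires, +3 burnt (F count now 2)
Step 5: +3 fires, +2 burnt (F count now 3)
Step 6: +3 fires, +3 burnt (F count now 3)
Step 7: +2 fires, +3 burnt (F count now 2)
Step 8: +0 fires, +2 burnt (F count now 0)
Fire out after step 8
Initially T: 20, now '.': 29
Total burnt (originally-T cells now '.'): 19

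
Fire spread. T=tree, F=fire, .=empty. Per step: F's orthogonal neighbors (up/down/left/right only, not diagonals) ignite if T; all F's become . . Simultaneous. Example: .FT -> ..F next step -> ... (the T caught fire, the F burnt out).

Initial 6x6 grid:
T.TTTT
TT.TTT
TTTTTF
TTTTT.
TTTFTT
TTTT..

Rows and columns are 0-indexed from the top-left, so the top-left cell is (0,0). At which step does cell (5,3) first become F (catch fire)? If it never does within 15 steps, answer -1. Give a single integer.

Step 1: cell (5,3)='F' (+6 fires, +2 burnt)
  -> target ignites at step 1
Step 2: cell (5,3)='.' (+8 fires, +6 burnt)
Step 3: cell (5,3)='.' (+6 fires, +8 burnt)
Step 4: cell (5,3)='.' (+4 fires, +6 burnt)
Step 5: cell (5,3)='.' (+3 fires, +4 burnt)
Step 6: cell (5,3)='.' (+1 fires, +3 burnt)
Step 7: cell (5,3)='.' (+1 fires, +1 burnt)
Step 8: cell (5,3)='.' (+0 fires, +1 burnt)
  fire out at step 8

1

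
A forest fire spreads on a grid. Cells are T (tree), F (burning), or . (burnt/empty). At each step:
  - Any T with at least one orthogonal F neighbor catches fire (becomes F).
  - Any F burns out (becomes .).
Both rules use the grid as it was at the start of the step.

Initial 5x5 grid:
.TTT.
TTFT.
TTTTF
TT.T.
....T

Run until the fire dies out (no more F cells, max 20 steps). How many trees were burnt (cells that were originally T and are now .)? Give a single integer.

Answer: 13

Derivation:
Step 1: +5 fires, +2 burnt (F count now 5)
Step 2: +5 fires, +5 burnt (F count now 5)
Step 3: +2 fires, +5 burnt (F count now 2)
Step 4: +1 fires, +2 burnt (F count now 1)
Step 5: +0 fires, +1 burnt (F count now 0)
Fire out after step 5
Initially T: 14, now '.': 24
Total burnt (originally-T cells now '.'): 13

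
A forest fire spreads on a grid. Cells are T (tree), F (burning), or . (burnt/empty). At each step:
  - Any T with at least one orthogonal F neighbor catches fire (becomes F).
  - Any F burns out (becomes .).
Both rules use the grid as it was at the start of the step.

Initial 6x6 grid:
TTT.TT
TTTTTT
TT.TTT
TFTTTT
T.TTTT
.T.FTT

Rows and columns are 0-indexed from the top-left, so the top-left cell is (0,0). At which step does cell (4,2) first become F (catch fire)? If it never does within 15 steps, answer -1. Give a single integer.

Step 1: cell (4,2)='T' (+5 fires, +2 burnt)
Step 2: cell (4,2)='F' (+7 fires, +5 burnt)
  -> target ignites at step 2
Step 3: cell (4,2)='.' (+6 fires, +7 burnt)
Step 4: cell (4,2)='.' (+5 fires, +6 burnt)
Step 5: cell (4,2)='.' (+2 fires, +5 burnt)
Step 6: cell (4,2)='.' (+2 fires, +2 burnt)
Step 7: cell (4,2)='.' (+1 fires, +2 burnt)
Step 8: cell (4,2)='.' (+0 fires, +1 burnt)
  fire out at step 8

2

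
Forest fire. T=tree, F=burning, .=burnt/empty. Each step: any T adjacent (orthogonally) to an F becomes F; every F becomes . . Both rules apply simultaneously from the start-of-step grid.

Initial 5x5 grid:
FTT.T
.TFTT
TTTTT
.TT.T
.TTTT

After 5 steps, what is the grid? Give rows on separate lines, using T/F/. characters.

Step 1: 5 trees catch fire, 2 burn out
  .FF.T
  .F.FT
  TTFTT
  .TT.T
  .TTTT
Step 2: 4 trees catch fire, 5 burn out
  ....T
  ....F
  TF.FT
  .TF.T
  .TTTT
Step 3: 5 trees catch fire, 4 burn out
  ....F
  .....
  F...F
  .F..T
  .TFTT
Step 4: 3 trees catch fire, 5 burn out
  .....
  .....
  .....
  ....F
  .F.FT
Step 5: 1 trees catch fire, 3 burn out
  .....
  .....
  .....
  .....
  ....F

.....
.....
.....
.....
....F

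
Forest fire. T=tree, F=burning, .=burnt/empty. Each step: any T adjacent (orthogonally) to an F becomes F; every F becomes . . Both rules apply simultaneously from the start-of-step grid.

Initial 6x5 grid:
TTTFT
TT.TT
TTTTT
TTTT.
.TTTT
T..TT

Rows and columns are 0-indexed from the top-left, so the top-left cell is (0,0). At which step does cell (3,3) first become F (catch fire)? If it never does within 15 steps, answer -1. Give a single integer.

Step 1: cell (3,3)='T' (+3 fires, +1 burnt)
Step 2: cell (3,3)='T' (+3 fires, +3 burnt)
Step 3: cell (3,3)='F' (+5 fires, +3 burnt)
  -> target ignites at step 3
Step 4: cell (3,3)='.' (+4 fires, +5 burnt)
Step 5: cell (3,3)='.' (+5 fires, +4 burnt)
Step 6: cell (3,3)='.' (+3 fires, +5 burnt)
Step 7: cell (3,3)='.' (+0 fires, +3 burnt)
  fire out at step 7

3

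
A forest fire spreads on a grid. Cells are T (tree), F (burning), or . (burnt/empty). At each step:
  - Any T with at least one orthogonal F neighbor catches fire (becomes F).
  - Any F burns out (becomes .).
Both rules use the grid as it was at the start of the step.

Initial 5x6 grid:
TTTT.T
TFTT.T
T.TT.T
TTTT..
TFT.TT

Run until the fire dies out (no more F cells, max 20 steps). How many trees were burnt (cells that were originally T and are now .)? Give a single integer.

Answer: 16

Derivation:
Step 1: +6 fires, +2 burnt (F count now 6)
Step 2: +7 fires, +6 burnt (F count now 7)
Step 3: +3 fires, +7 burnt (F count now 3)
Step 4: +0 fires, +3 burnt (F count now 0)
Fire out after step 4
Initially T: 21, now '.': 25
Total burnt (originally-T cells now '.'): 16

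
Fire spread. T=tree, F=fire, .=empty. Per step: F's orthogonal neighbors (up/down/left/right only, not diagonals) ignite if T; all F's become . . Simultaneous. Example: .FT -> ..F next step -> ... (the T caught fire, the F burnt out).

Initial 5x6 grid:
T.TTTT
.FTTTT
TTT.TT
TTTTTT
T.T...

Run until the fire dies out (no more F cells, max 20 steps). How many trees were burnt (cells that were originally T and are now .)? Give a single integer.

Answer: 21

Derivation:
Step 1: +2 fires, +1 burnt (F count now 2)
Step 2: +5 fires, +2 burnt (F count now 5)
Step 3: +4 fires, +5 burnt (F count now 4)
Step 4: +6 fires, +4 burnt (F count now 6)
Step 5: +3 fires, +6 burnt (F count now 3)
Step 6: +1 fires, +3 burnt (F count now 1)
Step 7: +0 fires, +1 burnt (F count now 0)
Fire out after step 7
Initially T: 22, now '.': 29
Total burnt (originally-T cells now '.'): 21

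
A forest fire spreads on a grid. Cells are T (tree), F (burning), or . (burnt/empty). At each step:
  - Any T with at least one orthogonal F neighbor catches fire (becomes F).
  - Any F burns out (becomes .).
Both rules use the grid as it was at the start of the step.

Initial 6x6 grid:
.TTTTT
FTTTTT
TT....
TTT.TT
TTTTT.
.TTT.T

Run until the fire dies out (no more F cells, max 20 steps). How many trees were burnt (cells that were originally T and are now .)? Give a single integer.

Step 1: +2 fires, +1 burnt (F count now 2)
Step 2: +4 fires, +2 burnt (F count now 4)
Step 3: +4 fires, +4 burnt (F count now 4)
Step 4: +4 fires, +4 burnt (F count now 4)
Step 5: +4 fires, +4 burnt (F count now 4)
Step 6: +3 fires, +4 burnt (F count now 3)
Step 7: +2 fires, +3 burnt (F count now 2)
Step 8: +1 fires, +2 burnt (F count now 1)
Step 9: +1 fires, +1 burnt (F count now 1)
Step 10: +0 fires, +1 burnt (F count now 0)
Fire out after step 10
Initially T: 26, now '.': 35
Total burnt (originally-T cells now '.'): 25

Answer: 25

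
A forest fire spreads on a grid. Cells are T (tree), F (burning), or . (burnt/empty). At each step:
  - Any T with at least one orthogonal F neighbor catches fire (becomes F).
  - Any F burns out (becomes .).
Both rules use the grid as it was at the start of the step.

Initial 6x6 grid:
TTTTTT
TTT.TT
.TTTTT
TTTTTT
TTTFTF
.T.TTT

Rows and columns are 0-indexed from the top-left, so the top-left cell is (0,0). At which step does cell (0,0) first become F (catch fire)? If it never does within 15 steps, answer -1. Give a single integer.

Step 1: cell (0,0)='T' (+6 fires, +2 burnt)
Step 2: cell (0,0)='T' (+6 fires, +6 burnt)
Step 3: cell (0,0)='T' (+6 fires, +6 burnt)
Step 4: cell (0,0)='T' (+5 fires, +6 burnt)
Step 5: cell (0,0)='T' (+3 fires, +5 burnt)
Step 6: cell (0,0)='T' (+3 fires, +3 burnt)
Step 7: cell (0,0)='F' (+1 fires, +3 burnt)
  -> target ignites at step 7
Step 8: cell (0,0)='.' (+0 fires, +1 burnt)
  fire out at step 8

7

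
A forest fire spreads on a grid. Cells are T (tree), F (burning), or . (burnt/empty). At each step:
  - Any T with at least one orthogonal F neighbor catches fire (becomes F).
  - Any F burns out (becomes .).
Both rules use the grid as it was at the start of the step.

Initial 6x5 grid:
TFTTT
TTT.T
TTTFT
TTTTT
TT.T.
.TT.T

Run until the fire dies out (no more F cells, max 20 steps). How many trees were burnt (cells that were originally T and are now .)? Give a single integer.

Step 1: +6 fires, +2 burnt (F count now 6)
Step 2: +8 fires, +6 burnt (F count now 8)
Step 3: +3 fires, +8 burnt (F count now 3)
Step 4: +2 fires, +3 burnt (F count now 2)
Step 5: +2 fires, +2 burnt (F count now 2)
Step 6: +1 fires, +2 burnt (F count now 1)
Step 7: +0 fires, +1 burnt (F count now 0)
Fire out after step 7
Initially T: 23, now '.': 29
Total burnt (originally-T cells now '.'): 22

Answer: 22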